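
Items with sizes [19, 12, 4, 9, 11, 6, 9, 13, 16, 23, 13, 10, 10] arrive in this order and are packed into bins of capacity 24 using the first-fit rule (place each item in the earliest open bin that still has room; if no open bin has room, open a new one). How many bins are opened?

  19 → bin 1 (new)  [load 19/24]
  12 → bin 2 (new)  [load 12/24]
  4 → bin 1  [load 23/24]
  9 → bin 2  [load 21/24]
  11 → bin 3 (new)  [load 11/24]
  6 → bin 3  [load 17/24]
  9 → bin 4 (new)  [load 9/24]
  13 → bin 4  [load 22/24]
  16 → bin 5 (new)  [load 16/24]
  23 → bin 6 (new)  [load 23/24]
  13 → bin 7 (new)  [load 13/24]
  10 → bin 7  [load 23/24]
  10 → bin 8 (new)  [load 10/24]
8 bins opened.

8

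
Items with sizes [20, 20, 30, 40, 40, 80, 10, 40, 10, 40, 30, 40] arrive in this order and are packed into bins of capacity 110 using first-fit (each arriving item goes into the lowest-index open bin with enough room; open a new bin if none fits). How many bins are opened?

4

  20 → bin 1 (new)  [load 20/110]
  20 → bin 1  [load 40/110]
  30 → bin 1  [load 70/110]
  40 → bin 1  [load 110/110]
  40 → bin 2 (new)  [load 40/110]
  80 → bin 3 (new)  [load 80/110]
  10 → bin 2  [load 50/110]
  40 → bin 2  [load 90/110]
  10 → bin 2  [load 100/110]
  40 → bin 4 (new)  [load 40/110]
  30 → bin 3  [load 110/110]
  40 → bin 4  [load 80/110]
4 bins opened.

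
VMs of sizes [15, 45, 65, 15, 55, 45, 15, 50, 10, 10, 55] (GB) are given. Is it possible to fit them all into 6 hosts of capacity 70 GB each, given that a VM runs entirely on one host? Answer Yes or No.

A valid assignment using 6 hosts:
  host 1: 65 = 65
  host 2: 55 + 15 = 70
  host 3: 55 + 15 = 70
  host 4: 50 + 15 = 65
  host 5: 45 + 10 + 10 = 65
  host 6: 45 = 45
Every load is within 70 GB, so 6 hosts suffice.

Yes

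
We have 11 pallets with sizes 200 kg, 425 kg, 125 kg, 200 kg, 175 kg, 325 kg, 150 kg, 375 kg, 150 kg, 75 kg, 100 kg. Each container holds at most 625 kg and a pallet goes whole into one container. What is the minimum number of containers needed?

4

Total = 425 + 375 + 325 + 200 + 200 + 175 + 150 + 150 + 125 + 100 + 75 = 2300 kg.
Lower bound: ⌈2300/625⌉ = 4 containers.
A packing using 4 containers:
  container 1: 425 + 200 = 625
  container 2: 375 + 200 = 575
  container 3: 325 + 175 + 125 = 625
  container 4: 150 + 150 + 100 + 75 = 475
This matches the lower bound, so 4 is optimal.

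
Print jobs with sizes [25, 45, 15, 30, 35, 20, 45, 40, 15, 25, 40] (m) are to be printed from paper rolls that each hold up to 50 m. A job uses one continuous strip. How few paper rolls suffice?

8

Total = 45 + 45 + 40 + 40 + 35 + 30 + 25 + 25 + 20 + 15 + 15 = 335 m.
Lower bound: ⌈335/50⌉ = 7 paper rolls.
A packing using 8 paper rolls:
  roll 1: 45 = 45
  roll 2: 45 = 45
  roll 3: 40 = 40
  roll 4: 40 = 40
  roll 5: 35 + 15 = 50
  roll 6: 30 + 20 = 50
  roll 7: 25 + 25 = 50
  roll 8: 15 = 15
No arrangement into 7 paper rolls stays within capacity, so 8 is optimal.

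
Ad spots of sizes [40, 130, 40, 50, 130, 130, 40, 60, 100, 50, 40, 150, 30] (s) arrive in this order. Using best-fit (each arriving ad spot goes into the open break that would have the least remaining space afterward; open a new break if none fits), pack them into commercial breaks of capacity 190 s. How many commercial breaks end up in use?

6

  40 → break 1 (new)  [load 40/190]
  130 → break 1  [load 170/190]
  40 → break 2 (new)  [load 40/190]
  50 → break 2  [load 90/190]
  130 → break 3 (new)  [load 130/190]
  130 → break 4 (new)  [load 130/190]
  40 → break 3  [load 170/190]
  60 → break 4  [load 190/190]
  100 → break 2  [load 190/190]
  50 → break 5 (new)  [load 50/190]
  40 → break 5  [load 90/190]
  150 → break 6 (new)  [load 150/190]
  30 → break 6  [load 180/190]
6 commercial breaks opened.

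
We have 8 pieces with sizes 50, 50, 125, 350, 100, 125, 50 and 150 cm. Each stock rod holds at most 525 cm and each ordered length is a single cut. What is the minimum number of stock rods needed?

Total = 350 + 150 + 125 + 125 + 100 + 50 + 50 + 50 = 1000 cm.
Lower bound: ⌈1000/525⌉ = 2 stock rods.
A packing using 2 stock rods:
  stock rod 1: 350 + 150 = 500
  stock rod 2: 125 + 125 + 100 + 50 + 50 + 50 = 500
This matches the lower bound, so 2 is optimal.

2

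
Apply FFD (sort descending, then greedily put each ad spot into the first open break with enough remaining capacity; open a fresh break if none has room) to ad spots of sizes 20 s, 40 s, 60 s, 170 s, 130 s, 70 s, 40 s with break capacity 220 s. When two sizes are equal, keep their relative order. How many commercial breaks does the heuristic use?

Sorted descending: 170, 130, 70, 60, 40, 40, 20.
  170 → break 1 (new)  [load 170/220]
  130 → break 2 (new)  [load 130/220]
  70 → break 2  [load 200/220]
  60 → break 3 (new)  [load 60/220]
  40 → break 1  [load 210/220]
  40 → break 3  [load 100/220]
  20 → break 2  [load 220/220]
3 commercial breaks opened.

3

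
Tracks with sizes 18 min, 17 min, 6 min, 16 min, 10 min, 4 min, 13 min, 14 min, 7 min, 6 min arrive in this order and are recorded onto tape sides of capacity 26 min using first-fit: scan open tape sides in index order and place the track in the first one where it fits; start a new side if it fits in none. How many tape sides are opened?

5

  18 → side 1 (new)  [load 18/26]
  17 → side 2 (new)  [load 17/26]
  6 → side 1  [load 24/26]
  16 → side 3 (new)  [load 16/26]
  10 → side 3  [load 26/26]
  4 → side 2  [load 21/26]
  13 → side 4 (new)  [load 13/26]
  14 → side 5 (new)  [load 14/26]
  7 → side 4  [load 20/26]
  6 → side 4  [load 26/26]
5 tape sides opened.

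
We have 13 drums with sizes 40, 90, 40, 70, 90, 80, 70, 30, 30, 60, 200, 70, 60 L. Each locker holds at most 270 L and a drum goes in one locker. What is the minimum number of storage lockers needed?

4

Total = 200 + 90 + 90 + 80 + 70 + 70 + 70 + 60 + 60 + 40 + 40 + 30 + 30 = 930 L.
Lower bound: ⌈930/270⌉ = 4 storage lockers.
A packing using 4 storage lockers:
  locker 1: 200 + 70 = 270
  locker 2: 90 + 90 + 80 = 260
  locker 3: 70 + 70 + 60 + 60 = 260
  locker 4: 40 + 40 + 30 + 30 = 140
This matches the lower bound, so 4 is optimal.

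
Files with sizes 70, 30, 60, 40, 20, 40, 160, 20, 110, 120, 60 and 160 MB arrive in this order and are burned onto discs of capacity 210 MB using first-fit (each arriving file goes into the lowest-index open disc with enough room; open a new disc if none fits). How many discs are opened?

5

  70 → disc 1 (new)  [load 70/210]
  30 → disc 1  [load 100/210]
  60 → disc 1  [load 160/210]
  40 → disc 1  [load 200/210]
  20 → disc 2 (new)  [load 20/210]
  40 → disc 2  [load 60/210]
  160 → disc 3 (new)  [load 160/210]
  20 → disc 2  [load 80/210]
  110 → disc 2  [load 190/210]
  120 → disc 4 (new)  [load 120/210]
  60 → disc 4  [load 180/210]
  160 → disc 5 (new)  [load 160/210]
5 discs opened.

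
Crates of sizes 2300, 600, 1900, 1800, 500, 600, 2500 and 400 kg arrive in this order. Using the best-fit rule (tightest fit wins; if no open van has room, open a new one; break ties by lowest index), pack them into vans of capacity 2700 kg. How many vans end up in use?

5

  2300 → van 1 (new)  [load 2300/2700]
  600 → van 2 (new)  [load 600/2700]
  1900 → van 2  [load 2500/2700]
  1800 → van 3 (new)  [load 1800/2700]
  500 → van 3  [load 2300/2700]
  600 → van 4 (new)  [load 600/2700]
  2500 → van 5 (new)  [load 2500/2700]
  400 → van 1  [load 2700/2700]
5 vans opened.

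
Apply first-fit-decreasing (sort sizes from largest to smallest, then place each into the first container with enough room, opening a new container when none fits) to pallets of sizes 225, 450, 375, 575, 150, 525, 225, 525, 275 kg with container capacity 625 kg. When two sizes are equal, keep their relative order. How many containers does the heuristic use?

6

Sorted descending: 575, 525, 525, 450, 375, 275, 225, 225, 150.
  575 → container 1 (new)  [load 575/625]
  525 → container 2 (new)  [load 525/625]
  525 → container 3 (new)  [load 525/625]
  450 → container 4 (new)  [load 450/625]
  375 → container 5 (new)  [load 375/625]
  275 → container 6 (new)  [load 275/625]
  225 → container 5  [load 600/625]
  225 → container 6  [load 500/625]
  150 → container 4  [load 600/625]
6 containers opened.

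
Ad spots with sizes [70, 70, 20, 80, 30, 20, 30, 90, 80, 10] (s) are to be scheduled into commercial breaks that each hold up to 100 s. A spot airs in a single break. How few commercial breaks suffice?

5

Total = 90 + 80 + 80 + 70 + 70 + 30 + 30 + 20 + 20 + 10 = 500 s.
Lower bound: ⌈500/100⌉ = 5 commercial breaks.
A packing using 5 commercial breaks:
  break 1: 90 + 10 = 100
  break 2: 80 + 20 = 100
  break 3: 80 + 20 = 100
  break 4: 70 + 30 = 100
  break 5: 70 + 30 = 100
This matches the lower bound, so 5 is optimal.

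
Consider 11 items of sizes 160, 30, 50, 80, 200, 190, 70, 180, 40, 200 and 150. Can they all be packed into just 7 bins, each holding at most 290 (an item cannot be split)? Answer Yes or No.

A valid assignment using 6 bins:
  bin 1: 200 + 80 = 280
  bin 2: 200 + 70 = 270
  bin 3: 190 + 50 + 40 = 280
  bin 4: 180 + 30 = 210
  bin 5: 160 = 160
  bin 6: 150 = 150
That uses only 6 ≤ 7, so 7 bins are enough.

Yes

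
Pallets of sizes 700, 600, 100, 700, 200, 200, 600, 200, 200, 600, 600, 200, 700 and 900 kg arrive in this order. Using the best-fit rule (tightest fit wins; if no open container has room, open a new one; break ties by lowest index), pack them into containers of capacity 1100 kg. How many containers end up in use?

8

  700 → container 1 (new)  [load 700/1100]
  600 → container 2 (new)  [load 600/1100]
  100 → container 1  [load 800/1100]
  700 → container 3 (new)  [load 700/1100]
  200 → container 1  [load 1000/1100]
  200 → container 3  [load 900/1100]
  600 → container 4 (new)  [load 600/1100]
  200 → container 3  [load 1100/1100]
  200 → container 2  [load 800/1100]
  600 → container 5 (new)  [load 600/1100]
  600 → container 6 (new)  [load 600/1100]
  200 → container 2  [load 1000/1100]
  700 → container 7 (new)  [load 700/1100]
  900 → container 8 (new)  [load 900/1100]
8 containers opened.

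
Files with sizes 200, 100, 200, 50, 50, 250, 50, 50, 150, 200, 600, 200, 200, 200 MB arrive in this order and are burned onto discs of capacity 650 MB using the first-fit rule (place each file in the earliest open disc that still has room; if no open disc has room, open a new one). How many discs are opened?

4

  200 → disc 1 (new)  [load 200/650]
  100 → disc 1  [load 300/650]
  200 → disc 1  [load 500/650]
  50 → disc 1  [load 550/650]
  50 → disc 1  [load 600/650]
  250 → disc 2 (new)  [load 250/650]
  50 → disc 1  [load 650/650]
  50 → disc 2  [load 300/650]
  150 → disc 2  [load 450/650]
  200 → disc 2  [load 650/650]
  600 → disc 3 (new)  [load 600/650]
  200 → disc 4 (new)  [load 200/650]
  200 → disc 4  [load 400/650]
  200 → disc 4  [load 600/650]
4 discs opened.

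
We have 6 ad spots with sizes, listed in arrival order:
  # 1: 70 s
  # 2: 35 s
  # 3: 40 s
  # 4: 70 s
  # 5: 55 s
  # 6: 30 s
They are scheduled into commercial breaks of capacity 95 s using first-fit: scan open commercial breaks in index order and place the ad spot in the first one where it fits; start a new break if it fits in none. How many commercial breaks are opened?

  70 → break 1 (new)  [load 70/95]
  35 → break 2 (new)  [load 35/95]
  40 → break 2  [load 75/95]
  70 → break 3 (new)  [load 70/95]
  55 → break 4 (new)  [load 55/95]
  30 → break 4  [load 85/95]
4 commercial breaks opened.

4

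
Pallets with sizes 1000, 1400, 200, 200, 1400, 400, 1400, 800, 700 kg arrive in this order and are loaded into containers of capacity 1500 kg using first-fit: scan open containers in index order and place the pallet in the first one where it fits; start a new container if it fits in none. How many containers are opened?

  1000 → container 1 (new)  [load 1000/1500]
  1400 → container 2 (new)  [load 1400/1500]
  200 → container 1  [load 1200/1500]
  200 → container 1  [load 1400/1500]
  1400 → container 3 (new)  [load 1400/1500]
  400 → container 4 (new)  [load 400/1500]
  1400 → container 5 (new)  [load 1400/1500]
  800 → container 4  [load 1200/1500]
  700 → container 6 (new)  [load 700/1500]
6 containers opened.

6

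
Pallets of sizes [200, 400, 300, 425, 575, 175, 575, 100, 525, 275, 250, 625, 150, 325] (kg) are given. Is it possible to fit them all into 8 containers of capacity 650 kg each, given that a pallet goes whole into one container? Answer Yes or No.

Yes

A valid assignment using 8 containers:
  container 1: 625 = 625
  container 2: 575 = 575
  container 3: 575 = 575
  container 4: 525 + 100 = 625
  container 5: 425 + 200 = 625
  container 6: 400 + 250 = 650
  container 7: 325 + 300 = 625
  container 8: 275 + 175 + 150 = 600
Every load is within 650 kg, so 8 containers suffice.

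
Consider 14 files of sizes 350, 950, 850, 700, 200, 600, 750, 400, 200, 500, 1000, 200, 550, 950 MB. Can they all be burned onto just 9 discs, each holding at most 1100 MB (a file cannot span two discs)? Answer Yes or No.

A valid assignment using 8 discs:
  disc 1: 1000 = 1000
  disc 2: 950 = 950
  disc 3: 950 = 950
  disc 4: 850 + 200 = 1050
  disc 5: 750 + 350 = 1100
  disc 6: 700 + 400 = 1100
  disc 7: 600 + 500 = 1100
  disc 8: 550 + 200 + 200 = 950
That uses only 8 ≤ 9, so 9 discs are enough.

Yes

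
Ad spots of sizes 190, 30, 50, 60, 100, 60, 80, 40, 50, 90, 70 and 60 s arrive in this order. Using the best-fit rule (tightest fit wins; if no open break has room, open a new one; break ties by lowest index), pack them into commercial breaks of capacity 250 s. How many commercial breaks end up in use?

4

  190 → break 1 (new)  [load 190/250]
  30 → break 1  [load 220/250]
  50 → break 2 (new)  [load 50/250]
  60 → break 2  [load 110/250]
  100 → break 2  [load 210/250]
  60 → break 3 (new)  [load 60/250]
  80 → break 3  [load 140/250]
  40 → break 2  [load 250/250]
  50 → break 3  [load 190/250]
  90 → break 4 (new)  [load 90/250]
  70 → break 4  [load 160/250]
  60 → break 3  [load 250/250]
4 commercial breaks opened.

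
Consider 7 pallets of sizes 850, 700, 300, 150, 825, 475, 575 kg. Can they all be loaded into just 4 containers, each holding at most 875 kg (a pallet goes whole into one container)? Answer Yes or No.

Total = 3875 kg; ⌈3875/875⌉ = 5.
At least 5 containers are required, but only 4 are allowed.

No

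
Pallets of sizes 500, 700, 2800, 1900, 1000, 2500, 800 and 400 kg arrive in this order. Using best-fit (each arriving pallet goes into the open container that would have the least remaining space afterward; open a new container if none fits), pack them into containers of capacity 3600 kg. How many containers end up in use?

3

  500 → container 1 (new)  [load 500/3600]
  700 → container 1  [load 1200/3600]
  2800 → container 2 (new)  [load 2800/3600]
  1900 → container 1  [load 3100/3600]
  1000 → container 3 (new)  [load 1000/3600]
  2500 → container 3  [load 3500/3600]
  800 → container 2  [load 3600/3600]
  400 → container 1  [load 3500/3600]
3 containers opened.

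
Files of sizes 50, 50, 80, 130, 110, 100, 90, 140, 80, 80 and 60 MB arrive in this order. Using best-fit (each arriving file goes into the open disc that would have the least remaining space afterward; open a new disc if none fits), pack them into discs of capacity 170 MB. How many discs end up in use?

7

  50 → disc 1 (new)  [load 50/170]
  50 → disc 1  [load 100/170]
  80 → disc 2 (new)  [load 80/170]
  130 → disc 3 (new)  [load 130/170]
  110 → disc 4 (new)  [load 110/170]
  100 → disc 5 (new)  [load 100/170]
  90 → disc 2  [load 170/170]
  140 → disc 6 (new)  [load 140/170]
  80 → disc 7 (new)  [load 80/170]
  80 → disc 7  [load 160/170]
  60 → disc 4  [load 170/170]
7 discs opened.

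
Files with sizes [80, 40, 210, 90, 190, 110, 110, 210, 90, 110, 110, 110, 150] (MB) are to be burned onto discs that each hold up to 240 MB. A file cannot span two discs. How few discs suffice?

Total = 210 + 210 + 190 + 150 + 110 + 110 + 110 + 110 + 110 + 90 + 90 + 80 + 40 = 1610 MB.
Lower bound: ⌈1610/240⌉ = 7 discs.
A packing using 8 discs:
  disc 1: 210 = 210
  disc 2: 210 = 210
  disc 3: 190 + 40 = 230
  disc 4: 150 + 90 = 240
  disc 5: 110 + 110 = 220
  disc 6: 110 + 110 = 220
  disc 7: 110 + 90 = 200
  disc 8: 80 = 80
No arrangement into 7 discs stays within capacity, so 8 is optimal.

8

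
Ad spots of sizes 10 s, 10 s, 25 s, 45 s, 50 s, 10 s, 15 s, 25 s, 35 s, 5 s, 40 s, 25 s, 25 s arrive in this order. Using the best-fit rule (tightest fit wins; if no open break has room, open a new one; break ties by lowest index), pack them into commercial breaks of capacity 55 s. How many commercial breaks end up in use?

  10 → break 1 (new)  [load 10/55]
  10 → break 1  [load 20/55]
  25 → break 1  [load 45/55]
  45 → break 2 (new)  [load 45/55]
  50 → break 3 (new)  [load 50/55]
  10 → break 1  [load 55/55]
  15 → break 4 (new)  [load 15/55]
  25 → break 4  [load 40/55]
  35 → break 5 (new)  [load 35/55]
  5 → break 3  [load 55/55]
  40 → break 6 (new)  [load 40/55]
  25 → break 7 (new)  [load 25/55]
  25 → break 7  [load 50/55]
7 commercial breaks opened.

7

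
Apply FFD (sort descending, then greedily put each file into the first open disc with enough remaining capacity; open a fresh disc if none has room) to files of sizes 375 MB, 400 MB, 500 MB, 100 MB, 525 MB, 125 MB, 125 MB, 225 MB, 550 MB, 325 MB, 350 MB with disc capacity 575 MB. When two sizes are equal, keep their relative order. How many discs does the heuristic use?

7

Sorted descending: 550, 525, 500, 400, 375, 350, 325, 225, 125, 125, 100.
  550 → disc 1 (new)  [load 550/575]
  525 → disc 2 (new)  [load 525/575]
  500 → disc 3 (new)  [load 500/575]
  400 → disc 4 (new)  [load 400/575]
  375 → disc 5 (new)  [load 375/575]
  350 → disc 6 (new)  [load 350/575]
  325 → disc 7 (new)  [load 325/575]
  225 → disc 6  [load 575/575]
  125 → disc 4  [load 525/575]
  125 → disc 5  [load 500/575]
  100 → disc 7  [load 425/575]
7 discs opened.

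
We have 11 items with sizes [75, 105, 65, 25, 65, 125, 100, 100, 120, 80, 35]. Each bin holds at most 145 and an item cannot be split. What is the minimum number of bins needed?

Total = 125 + 120 + 105 + 100 + 100 + 80 + 75 + 65 + 65 + 35 + 25 = 895.
Lower bound: ⌈895/145⌉ = 7 bins.
A packing using 7 bins:
  bin 1: 125 = 125
  bin 2: 120 + 25 = 145
  bin 3: 105 + 35 = 140
  bin 4: 100 = 100
  bin 5: 100 = 100
  bin 6: 80 + 65 = 145
  bin 7: 75 + 65 = 140
This matches the lower bound, so 7 is optimal.

7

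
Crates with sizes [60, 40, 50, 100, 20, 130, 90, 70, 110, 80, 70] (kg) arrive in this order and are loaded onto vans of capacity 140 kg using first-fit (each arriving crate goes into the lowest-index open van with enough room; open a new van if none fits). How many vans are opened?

  60 → van 1 (new)  [load 60/140]
  40 → van 1  [load 100/140]
  50 → van 2 (new)  [load 50/140]
  100 → van 3 (new)  [load 100/140]
  20 → van 1  [load 120/140]
  130 → van 4 (new)  [load 130/140]
  90 → van 2  [load 140/140]
  70 → van 5 (new)  [load 70/140]
  110 → van 6 (new)  [load 110/140]
  80 → van 7 (new)  [load 80/140]
  70 → van 5  [load 140/140]
7 vans opened.

7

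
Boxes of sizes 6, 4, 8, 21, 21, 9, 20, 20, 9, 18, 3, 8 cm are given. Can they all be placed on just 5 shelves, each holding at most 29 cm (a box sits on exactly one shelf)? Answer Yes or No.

No

Total = 147 cm; ⌈147/29⌉ = 6.
At least 6 shelves are required, but only 5 are allowed.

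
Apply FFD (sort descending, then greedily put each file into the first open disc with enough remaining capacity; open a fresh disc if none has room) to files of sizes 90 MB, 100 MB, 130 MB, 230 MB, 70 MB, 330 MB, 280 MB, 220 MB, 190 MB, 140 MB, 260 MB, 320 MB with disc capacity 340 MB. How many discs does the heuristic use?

Sorted descending: 330, 320, 280, 260, 230, 220, 190, 140, 130, 100, 90, 70.
  330 → disc 1 (new)  [load 330/340]
  320 → disc 2 (new)  [load 320/340]
  280 → disc 3 (new)  [load 280/340]
  260 → disc 4 (new)  [load 260/340]
  230 → disc 5 (new)  [load 230/340]
  220 → disc 6 (new)  [load 220/340]
  190 → disc 7 (new)  [load 190/340]
  140 → disc 7  [load 330/340]
  130 → disc 8 (new)  [load 130/340]
  100 → disc 5  [load 330/340]
  90 → disc 6  [load 310/340]
  70 → disc 4  [load 330/340]
8 discs opened.

8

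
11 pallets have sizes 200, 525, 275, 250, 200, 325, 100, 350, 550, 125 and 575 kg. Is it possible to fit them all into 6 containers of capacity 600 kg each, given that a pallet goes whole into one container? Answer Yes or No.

No

Total = 3475 kg; ⌈3475/600⌉ = 6.
The bound of 6 does not rule out 6, but exhaustive search shows no assignment into 6 containers of capacity 600 kg exists — the minimum is 7.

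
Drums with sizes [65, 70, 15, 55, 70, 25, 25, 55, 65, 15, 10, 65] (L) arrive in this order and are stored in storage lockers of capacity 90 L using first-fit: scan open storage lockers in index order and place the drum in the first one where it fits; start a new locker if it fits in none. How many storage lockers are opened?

  65 → locker 1 (new)  [load 65/90]
  70 → locker 2 (new)  [load 70/90]
  15 → locker 1  [load 80/90]
  55 → locker 3 (new)  [load 55/90]
  70 → locker 4 (new)  [load 70/90]
  25 → locker 3  [load 80/90]
  25 → locker 5 (new)  [load 25/90]
  55 → locker 5  [load 80/90]
  65 → locker 6 (new)  [load 65/90]
  15 → locker 2  [load 85/90]
  10 → locker 1  [load 90/90]
  65 → locker 7 (new)  [load 65/90]
7 storage lockers opened.

7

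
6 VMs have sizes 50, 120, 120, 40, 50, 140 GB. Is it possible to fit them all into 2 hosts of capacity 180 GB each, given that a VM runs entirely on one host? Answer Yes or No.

No

Total = 520 GB; ⌈520/180⌉ = 3.
At least 3 hosts are required, but only 2 are allowed.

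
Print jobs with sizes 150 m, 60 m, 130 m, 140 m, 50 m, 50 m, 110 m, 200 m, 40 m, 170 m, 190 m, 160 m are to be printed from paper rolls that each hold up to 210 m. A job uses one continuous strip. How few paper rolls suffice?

8

Total = 200 + 190 + 170 + 160 + 150 + 140 + 130 + 110 + 60 + 50 + 50 + 40 = 1450 m.
Lower bound: ⌈1450/210⌉ = 7 paper rolls.
Also, 8 print jobs each exceed 105 m, and no two of those can share a roll, so at least 8 paper rolls are needed.
A packing using 8 paper rolls:
  roll 1: 200 = 200
  roll 2: 190 = 190
  roll 3: 170 + 40 = 210
  roll 4: 160 + 50 = 210
  roll 5: 150 + 60 = 210
  roll 6: 140 + 50 = 190
  roll 7: 130 = 130
  roll 8: 110 = 110
This matches the lower bound, so 8 is optimal.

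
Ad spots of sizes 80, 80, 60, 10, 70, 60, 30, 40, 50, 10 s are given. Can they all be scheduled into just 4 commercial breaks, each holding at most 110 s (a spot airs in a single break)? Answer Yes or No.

No

Total = 490 s; ⌈490/110⌉ = 5.
At least 5 commercial breaks are required, but only 4 are allowed.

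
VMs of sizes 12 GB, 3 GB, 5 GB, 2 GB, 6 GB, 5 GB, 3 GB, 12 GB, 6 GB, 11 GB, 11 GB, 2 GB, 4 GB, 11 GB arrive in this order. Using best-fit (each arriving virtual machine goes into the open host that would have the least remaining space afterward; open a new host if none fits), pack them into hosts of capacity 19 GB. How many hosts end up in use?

  12 → host 1 (new)  [load 12/19]
  3 → host 1  [load 15/19]
  5 → host 2 (new)  [load 5/19]
  2 → host 1  [load 17/19]
  6 → host 2  [load 11/19]
  5 → host 2  [load 16/19]
  3 → host 2  [load 19/19]
  12 → host 3 (new)  [load 12/19]
  6 → host 3  [load 18/19]
  11 → host 4 (new)  [load 11/19]
  11 → host 5 (new)  [load 11/19]
  2 → host 1  [load 19/19]
  4 → host 4  [load 15/19]
  11 → host 6 (new)  [load 11/19]
6 hosts opened.

6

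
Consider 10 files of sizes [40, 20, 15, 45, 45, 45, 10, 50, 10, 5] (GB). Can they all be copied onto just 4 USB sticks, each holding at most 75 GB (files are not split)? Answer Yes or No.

Total = 285 GB; ⌈285/75⌉ = 4.
5 files each exceed half the capacity and cannot share a USB stick, forcing at least 5 USB sticks.
At least 5 USB sticks are required, but only 4 are allowed.

No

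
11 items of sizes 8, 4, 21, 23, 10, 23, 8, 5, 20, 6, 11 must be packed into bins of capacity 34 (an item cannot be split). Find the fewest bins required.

Total = 23 + 23 + 21 + 20 + 11 + 10 + 8 + 8 + 6 + 5 + 4 = 139.
Lower bound: ⌈139/34⌉ = 5 bins.
A packing using 5 bins:
  bin 1: 23 + 11 = 34
  bin 2: 23 + 10 = 33
  bin 3: 21 + 8 + 5 = 34
  bin 4: 20 + 8 + 6 = 34
  bin 5: 4 = 4
This matches the lower bound, so 5 is optimal.

5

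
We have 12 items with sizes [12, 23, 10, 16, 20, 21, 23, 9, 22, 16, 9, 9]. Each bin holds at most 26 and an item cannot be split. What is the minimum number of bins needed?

9

Total = 23 + 23 + 22 + 21 + 20 + 16 + 16 + 12 + 10 + 9 + 9 + 9 = 190.
Lower bound: ⌈190/26⌉ = 8 bins.
A packing using 9 bins:
  bin 1: 23 = 23
  bin 2: 23 = 23
  bin 3: 22 = 22
  bin 4: 21 = 21
  bin 5: 20 = 20
  bin 6: 16 + 10 = 26
  bin 7: 16 + 9 = 25
  bin 8: 12 + 9 = 21
  bin 9: 9 = 9
No arrangement into 8 bins stays within capacity, so 9 is optimal.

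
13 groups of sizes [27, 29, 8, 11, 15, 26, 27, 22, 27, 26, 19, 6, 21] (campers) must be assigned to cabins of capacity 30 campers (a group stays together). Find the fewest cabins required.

Total = 29 + 27 + 27 + 27 + 26 + 26 + 22 + 21 + 19 + 15 + 11 + 8 + 6 = 264 campers.
Lower bound: ⌈264/30⌉ = 9 cabins.
A packing using 10 cabins:
  cabin 1: 29 = 29
  cabin 2: 27 = 27
  cabin 3: 27 = 27
  cabin 4: 27 = 27
  cabin 5: 26 = 26
  cabin 6: 26 = 26
  cabin 7: 22 + 8 = 30
  cabin 8: 21 + 6 = 27
  cabin 9: 19 + 11 = 30
  cabin 10: 15 = 15
No arrangement into 9 cabins stays within capacity, so 10 is optimal.

10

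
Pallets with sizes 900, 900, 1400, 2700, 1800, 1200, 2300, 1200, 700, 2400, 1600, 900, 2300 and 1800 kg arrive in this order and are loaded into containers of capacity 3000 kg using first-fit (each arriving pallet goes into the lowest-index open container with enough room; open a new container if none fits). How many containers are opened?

9

  900 → container 1 (new)  [load 900/3000]
  900 → container 1  [load 1800/3000]
  1400 → container 2 (new)  [load 1400/3000]
  2700 → container 3 (new)  [load 2700/3000]
  1800 → container 4 (new)  [load 1800/3000]
  1200 → container 1  [load 3000/3000]
  2300 → container 5 (new)  [load 2300/3000]
  1200 → container 2  [load 2600/3000]
  700 → container 4  [load 2500/3000]
  2400 → container 6 (new)  [load 2400/3000]
  1600 → container 7 (new)  [load 1600/3000]
  900 → container 7  [load 2500/3000]
  2300 → container 8 (new)  [load 2300/3000]
  1800 → container 9 (new)  [load 1800/3000]
9 containers opened.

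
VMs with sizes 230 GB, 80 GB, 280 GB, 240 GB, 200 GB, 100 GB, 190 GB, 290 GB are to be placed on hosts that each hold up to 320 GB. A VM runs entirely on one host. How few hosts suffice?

6

Total = 290 + 280 + 240 + 230 + 200 + 190 + 100 + 80 = 1610 GB.
Lower bound: ⌈1610/320⌉ = 6 hosts.
A packing using 6 hosts:
  host 1: 290 = 290
  host 2: 280 = 280
  host 3: 240 + 80 = 320
  host 4: 230 = 230
  host 5: 200 + 100 = 300
  host 6: 190 = 190
This matches the lower bound, so 6 is optimal.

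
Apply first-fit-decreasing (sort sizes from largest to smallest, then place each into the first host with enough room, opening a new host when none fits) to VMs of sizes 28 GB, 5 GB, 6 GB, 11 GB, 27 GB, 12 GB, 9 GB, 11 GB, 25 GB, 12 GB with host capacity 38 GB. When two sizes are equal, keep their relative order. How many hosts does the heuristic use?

Sorted descending: 28, 27, 25, 12, 12, 11, 11, 9, 6, 5.
  28 → host 1 (new)  [load 28/38]
  27 → host 2 (new)  [load 27/38]
  25 → host 3 (new)  [load 25/38]
  12 → host 3  [load 37/38]
  12 → host 4 (new)  [load 12/38]
  11 → host 2  [load 38/38]
  11 → host 4  [load 23/38]
  9 → host 1  [load 37/38]
  6 → host 4  [load 29/38]
  5 → host 4  [load 34/38]
4 hosts opened.

4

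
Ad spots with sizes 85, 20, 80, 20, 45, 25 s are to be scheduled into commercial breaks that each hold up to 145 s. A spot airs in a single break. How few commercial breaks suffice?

2

Total = 85 + 80 + 45 + 25 + 20 + 20 = 275 s.
Lower bound: ⌈275/145⌉ = 2 commercial breaks.
A packing using 2 commercial breaks:
  break 1: 85 + 45 = 130
  break 2: 80 + 25 + 20 + 20 = 145
This matches the lower bound, so 2 is optimal.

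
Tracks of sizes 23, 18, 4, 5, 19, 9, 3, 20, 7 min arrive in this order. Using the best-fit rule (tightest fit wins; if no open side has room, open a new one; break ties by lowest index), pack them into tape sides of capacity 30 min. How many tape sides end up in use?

  23 → side 1 (new)  [load 23/30]
  18 → side 2 (new)  [load 18/30]
  4 → side 1  [load 27/30]
  5 → side 2  [load 23/30]
  19 → side 3 (new)  [load 19/30]
  9 → side 3  [load 28/30]
  3 → side 1  [load 30/30]
  20 → side 4 (new)  [load 20/30]
  7 → side 2  [load 30/30]
4 tape sides opened.

4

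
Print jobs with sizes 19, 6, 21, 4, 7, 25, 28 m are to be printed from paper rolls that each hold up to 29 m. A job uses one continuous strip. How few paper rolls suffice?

4

Total = 28 + 25 + 21 + 19 + 7 + 6 + 4 = 110 m.
Lower bound: ⌈110/29⌉ = 4 paper rolls.
A packing using 4 paper rolls:
  roll 1: 28 = 28
  roll 2: 25 + 4 = 29
  roll 3: 21 + 7 = 28
  roll 4: 19 + 6 = 25
This matches the lower bound, so 4 is optimal.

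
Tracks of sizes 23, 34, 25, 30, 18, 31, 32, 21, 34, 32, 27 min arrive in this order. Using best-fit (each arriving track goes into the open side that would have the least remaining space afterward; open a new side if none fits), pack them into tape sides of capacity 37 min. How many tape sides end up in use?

11

  23 → side 1 (new)  [load 23/37]
  34 → side 2 (new)  [load 34/37]
  25 → side 3 (new)  [load 25/37]
  30 → side 4 (new)  [load 30/37]
  18 → side 5 (new)  [load 18/37]
  31 → side 6 (new)  [load 31/37]
  32 → side 7 (new)  [load 32/37]
  21 → side 8 (new)  [load 21/37]
  34 → side 9 (new)  [load 34/37]
  32 → side 10 (new)  [load 32/37]
  27 → side 11 (new)  [load 27/37]
11 tape sides opened.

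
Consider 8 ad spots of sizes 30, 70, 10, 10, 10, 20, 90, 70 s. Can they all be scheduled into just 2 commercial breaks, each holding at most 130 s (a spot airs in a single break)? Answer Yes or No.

No

Total = 310 s; ⌈310/130⌉ = 3.
At least 3 commercial breaks are required, but only 2 are allowed.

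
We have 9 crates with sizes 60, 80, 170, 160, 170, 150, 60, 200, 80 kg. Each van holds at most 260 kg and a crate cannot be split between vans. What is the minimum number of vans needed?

Total = 200 + 170 + 170 + 160 + 150 + 80 + 80 + 60 + 60 = 1130 kg.
Lower bound: ⌈1130/260⌉ = 5 vans.
A packing using 5 vans:
  van 1: 200 + 60 = 260
  van 2: 170 + 80 = 250
  van 3: 170 + 80 = 250
  van 4: 160 + 60 = 220
  van 5: 150 = 150
This matches the lower bound, so 5 is optimal.

5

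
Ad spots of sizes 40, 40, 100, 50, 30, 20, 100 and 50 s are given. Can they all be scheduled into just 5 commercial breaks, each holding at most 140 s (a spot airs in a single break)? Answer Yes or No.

Yes

A valid assignment using 4 commercial breaks:
  break 1: 100 + 40 = 140
  break 2: 100 + 40 = 140
  break 3: 50 + 50 + 30 = 130
  break 4: 20 = 20
That uses only 4 ≤ 5, so 5 commercial breaks are enough.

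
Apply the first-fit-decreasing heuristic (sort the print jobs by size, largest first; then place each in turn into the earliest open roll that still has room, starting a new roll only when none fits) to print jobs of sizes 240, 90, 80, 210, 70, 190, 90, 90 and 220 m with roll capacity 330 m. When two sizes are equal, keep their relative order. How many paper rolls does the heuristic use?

5

Sorted descending: 240, 220, 210, 190, 90, 90, 90, 80, 70.
  240 → roll 1 (new)  [load 240/330]
  220 → roll 2 (new)  [load 220/330]
  210 → roll 3 (new)  [load 210/330]
  190 → roll 4 (new)  [load 190/330]
  90 → roll 1  [load 330/330]
  90 → roll 2  [load 310/330]
  90 → roll 3  [load 300/330]
  80 → roll 4  [load 270/330]
  70 → roll 5 (new)  [load 70/330]
5 paper rolls opened.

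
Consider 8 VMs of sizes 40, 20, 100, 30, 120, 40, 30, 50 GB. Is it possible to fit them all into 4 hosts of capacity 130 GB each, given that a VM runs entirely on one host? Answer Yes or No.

A valid assignment using 4 hosts:
  host 1: 120 = 120
  host 2: 100 + 30 = 130
  host 3: 50 + 40 + 40 = 130
  host 4: 30 + 20 = 50
Every load is within 130 GB, so 4 hosts suffice.

Yes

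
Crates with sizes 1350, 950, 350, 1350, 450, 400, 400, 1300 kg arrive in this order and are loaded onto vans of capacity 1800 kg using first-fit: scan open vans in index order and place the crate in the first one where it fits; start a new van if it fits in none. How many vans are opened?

4

  1350 → van 1 (new)  [load 1350/1800]
  950 → van 2 (new)  [load 950/1800]
  350 → van 1  [load 1700/1800]
  1350 → van 3 (new)  [load 1350/1800]
  450 → van 2  [load 1400/1800]
  400 → van 2  [load 1800/1800]
  400 → van 3  [load 1750/1800]
  1300 → van 4 (new)  [load 1300/1800]
4 vans opened.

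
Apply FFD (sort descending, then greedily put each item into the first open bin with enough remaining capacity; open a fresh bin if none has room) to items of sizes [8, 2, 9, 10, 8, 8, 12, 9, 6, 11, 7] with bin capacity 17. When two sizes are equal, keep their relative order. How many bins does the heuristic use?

Sorted descending: 12, 11, 10, 9, 9, 8, 8, 8, 7, 6, 2.
  12 → bin 1 (new)  [load 12/17]
  11 → bin 2 (new)  [load 11/17]
  10 → bin 3 (new)  [load 10/17]
  9 → bin 4 (new)  [load 9/17]
  9 → bin 5 (new)  [load 9/17]
  8 → bin 4  [load 17/17]
  8 → bin 5  [load 17/17]
  8 → bin 6 (new)  [load 8/17]
  7 → bin 3  [load 17/17]
  6 → bin 2  [load 17/17]
  2 → bin 1  [load 14/17]
6 bins opened.

6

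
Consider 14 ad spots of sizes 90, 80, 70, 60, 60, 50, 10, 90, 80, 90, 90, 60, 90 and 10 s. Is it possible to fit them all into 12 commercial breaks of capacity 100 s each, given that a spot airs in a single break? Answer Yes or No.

A valid assignment using 12 commercial breaks:
  break 1: 90 + 10 = 100
  break 2: 90 + 10 = 100
  break 3: 90 = 90
  break 4: 90 = 90
  break 5: 90 = 90
  break 6: 80 = 80
  break 7: 80 = 80
  break 8: 70 = 70
  break 9: 60 = 60
  break 10: 60 = 60
  break 11: 60 = 60
  break 12: 50 = 50
Every load is within 100 s, so 12 commercial breaks suffice.

Yes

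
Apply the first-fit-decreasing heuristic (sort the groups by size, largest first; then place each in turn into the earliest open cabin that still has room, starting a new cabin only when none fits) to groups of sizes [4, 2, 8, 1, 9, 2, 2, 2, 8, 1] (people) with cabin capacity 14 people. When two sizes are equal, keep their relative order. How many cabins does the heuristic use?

Sorted descending: 9, 8, 8, 4, 2, 2, 2, 2, 1, 1.
  9 → cabin 1 (new)  [load 9/14]
  8 → cabin 2 (new)  [load 8/14]
  8 → cabin 3 (new)  [load 8/14]
  4 → cabin 1  [load 13/14]
  2 → cabin 2  [load 10/14]
  2 → cabin 2  [load 12/14]
  2 → cabin 2  [load 14/14]
  2 → cabin 3  [load 10/14]
  1 → cabin 1  [load 14/14]
  1 → cabin 3  [load 11/14]
3 cabins opened.

3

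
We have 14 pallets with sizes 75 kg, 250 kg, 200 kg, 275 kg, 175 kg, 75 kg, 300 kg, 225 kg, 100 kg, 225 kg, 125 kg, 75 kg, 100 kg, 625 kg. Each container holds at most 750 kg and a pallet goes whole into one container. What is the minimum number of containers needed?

4

Total = 625 + 300 + 275 + 250 + 225 + 225 + 200 + 175 + 125 + 100 + 100 + 75 + 75 + 75 = 2825 kg.
Lower bound: ⌈2825/750⌉ = 4 containers.
A packing using 4 containers:
  container 1: 625 + 125 = 750
  container 2: 300 + 275 + 175 = 750
  container 3: 250 + 225 + 225 = 700
  container 4: 200 + 100 + 100 + 75 + 75 + 75 = 625
This matches the lower bound, so 4 is optimal.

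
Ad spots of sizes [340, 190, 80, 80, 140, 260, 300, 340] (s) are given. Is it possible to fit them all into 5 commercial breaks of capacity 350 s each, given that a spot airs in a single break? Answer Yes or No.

Total = 1730 s; ⌈1730/350⌉ = 5.
The bound of 5 does not rule out 5, but exhaustive search shows no assignment into 5 commercial breaks of capacity 350 s exists — the minimum is 6.

No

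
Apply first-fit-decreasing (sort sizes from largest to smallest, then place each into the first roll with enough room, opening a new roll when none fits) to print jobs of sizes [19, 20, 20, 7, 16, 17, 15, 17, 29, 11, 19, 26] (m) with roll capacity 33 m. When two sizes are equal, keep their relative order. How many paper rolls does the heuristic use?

Sorted descending: 29, 26, 20, 20, 19, 19, 17, 17, 16, 15, 11, 7.
  29 → roll 1 (new)  [load 29/33]
  26 → roll 2 (new)  [load 26/33]
  20 → roll 3 (new)  [load 20/33]
  20 → roll 4 (new)  [load 20/33]
  19 → roll 5 (new)  [load 19/33]
  19 → roll 6 (new)  [load 19/33]
  17 → roll 7 (new)  [load 17/33]
  17 → roll 8 (new)  [load 17/33]
  16 → roll 7  [load 33/33]
  15 → roll 8  [load 32/33]
  11 → roll 3  [load 31/33]
  7 → roll 2  [load 33/33]
8 paper rolls opened.

8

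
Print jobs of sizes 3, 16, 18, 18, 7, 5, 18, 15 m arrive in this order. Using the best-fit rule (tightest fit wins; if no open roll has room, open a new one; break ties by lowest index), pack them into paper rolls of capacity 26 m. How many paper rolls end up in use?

  3 → roll 1 (new)  [load 3/26]
  16 → roll 1  [load 19/26]
  18 → roll 2 (new)  [load 18/26]
  18 → roll 3 (new)  [load 18/26]
  7 → roll 1  [load 26/26]
  5 → roll 2  [load 23/26]
  18 → roll 4 (new)  [load 18/26]
  15 → roll 5 (new)  [load 15/26]
5 paper rolls opened.

5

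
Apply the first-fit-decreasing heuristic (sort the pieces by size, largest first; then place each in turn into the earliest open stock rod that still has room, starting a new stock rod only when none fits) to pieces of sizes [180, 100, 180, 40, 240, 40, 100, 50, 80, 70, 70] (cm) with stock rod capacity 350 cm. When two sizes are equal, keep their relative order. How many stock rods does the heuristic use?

Sorted descending: 240, 180, 180, 100, 100, 80, 70, 70, 50, 40, 40.
  240 → stock rod 1 (new)  [load 240/350]
  180 → stock rod 2 (new)  [load 180/350]
  180 → stock rod 3 (new)  [load 180/350]
  100 → stock rod 1  [load 340/350]
  100 → stock rod 2  [load 280/350]
  80 → stock rod 3  [load 260/350]
  70 → stock rod 2  [load 350/350]
  70 → stock rod 3  [load 330/350]
  50 → stock rod 4 (new)  [load 50/350]
  40 → stock rod 4  [load 90/350]
  40 → stock rod 4  [load 130/350]
4 stock rods opened.

4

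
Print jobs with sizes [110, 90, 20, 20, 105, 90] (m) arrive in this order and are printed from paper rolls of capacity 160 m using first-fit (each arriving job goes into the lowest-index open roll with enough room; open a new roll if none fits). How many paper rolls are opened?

  110 → roll 1 (new)  [load 110/160]
  90 → roll 2 (new)  [load 90/160]
  20 → roll 1  [load 130/160]
  20 → roll 1  [load 150/160]
  105 → roll 3 (new)  [load 105/160]
  90 → roll 4 (new)  [load 90/160]
4 paper rolls opened.

4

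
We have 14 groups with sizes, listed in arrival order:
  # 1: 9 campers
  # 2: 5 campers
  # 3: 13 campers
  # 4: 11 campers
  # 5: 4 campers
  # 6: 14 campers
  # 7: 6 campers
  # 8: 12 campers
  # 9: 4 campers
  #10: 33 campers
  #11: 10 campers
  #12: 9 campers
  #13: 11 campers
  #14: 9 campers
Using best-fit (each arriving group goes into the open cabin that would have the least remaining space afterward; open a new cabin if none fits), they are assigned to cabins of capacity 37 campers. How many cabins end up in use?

  9 → cabin 1 (new)  [load 9/37]
  5 → cabin 1  [load 14/37]
  13 → cabin 1  [load 27/37]
  11 → cabin 2 (new)  [load 11/37]
  4 → cabin 1  [load 31/37]
  14 → cabin 2  [load 25/37]
  6 → cabin 1  [load 37/37]
  12 → cabin 2  [load 37/37]
  4 → cabin 3 (new)  [load 4/37]
  33 → cabin 3  [load 37/37]
  10 → cabin 4 (new)  [load 10/37]
  9 → cabin 4  [load 19/37]
  11 → cabin 4  [load 30/37]
  9 → cabin 5 (new)  [load 9/37]
5 cabins opened.

5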